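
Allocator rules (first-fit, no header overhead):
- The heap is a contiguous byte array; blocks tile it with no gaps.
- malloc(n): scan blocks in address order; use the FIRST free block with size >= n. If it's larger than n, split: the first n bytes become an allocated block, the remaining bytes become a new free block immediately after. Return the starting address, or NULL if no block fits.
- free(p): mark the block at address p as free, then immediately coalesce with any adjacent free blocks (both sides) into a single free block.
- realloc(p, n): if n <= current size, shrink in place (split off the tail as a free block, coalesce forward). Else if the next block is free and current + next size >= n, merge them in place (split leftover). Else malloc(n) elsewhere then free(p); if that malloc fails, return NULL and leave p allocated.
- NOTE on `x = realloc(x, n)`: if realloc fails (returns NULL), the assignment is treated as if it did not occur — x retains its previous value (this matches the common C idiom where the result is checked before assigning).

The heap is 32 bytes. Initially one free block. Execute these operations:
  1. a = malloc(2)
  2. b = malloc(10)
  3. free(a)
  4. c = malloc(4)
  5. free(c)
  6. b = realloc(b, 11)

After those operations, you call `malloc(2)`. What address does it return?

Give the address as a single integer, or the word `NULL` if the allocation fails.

Answer: 0

Derivation:
Op 1: a = malloc(2) -> a = 0; heap: [0-1 ALLOC][2-31 FREE]
Op 2: b = malloc(10) -> b = 2; heap: [0-1 ALLOC][2-11 ALLOC][12-31 FREE]
Op 3: free(a) -> (freed a); heap: [0-1 FREE][2-11 ALLOC][12-31 FREE]
Op 4: c = malloc(4) -> c = 12; heap: [0-1 FREE][2-11 ALLOC][12-15 ALLOC][16-31 FREE]
Op 5: free(c) -> (freed c); heap: [0-1 FREE][2-11 ALLOC][12-31 FREE]
Op 6: b = realloc(b, 11) -> b = 2; heap: [0-1 FREE][2-12 ALLOC][13-31 FREE]
malloc(2): first-fit scan over [0-1 FREE][2-12 ALLOC][13-31 FREE] -> 0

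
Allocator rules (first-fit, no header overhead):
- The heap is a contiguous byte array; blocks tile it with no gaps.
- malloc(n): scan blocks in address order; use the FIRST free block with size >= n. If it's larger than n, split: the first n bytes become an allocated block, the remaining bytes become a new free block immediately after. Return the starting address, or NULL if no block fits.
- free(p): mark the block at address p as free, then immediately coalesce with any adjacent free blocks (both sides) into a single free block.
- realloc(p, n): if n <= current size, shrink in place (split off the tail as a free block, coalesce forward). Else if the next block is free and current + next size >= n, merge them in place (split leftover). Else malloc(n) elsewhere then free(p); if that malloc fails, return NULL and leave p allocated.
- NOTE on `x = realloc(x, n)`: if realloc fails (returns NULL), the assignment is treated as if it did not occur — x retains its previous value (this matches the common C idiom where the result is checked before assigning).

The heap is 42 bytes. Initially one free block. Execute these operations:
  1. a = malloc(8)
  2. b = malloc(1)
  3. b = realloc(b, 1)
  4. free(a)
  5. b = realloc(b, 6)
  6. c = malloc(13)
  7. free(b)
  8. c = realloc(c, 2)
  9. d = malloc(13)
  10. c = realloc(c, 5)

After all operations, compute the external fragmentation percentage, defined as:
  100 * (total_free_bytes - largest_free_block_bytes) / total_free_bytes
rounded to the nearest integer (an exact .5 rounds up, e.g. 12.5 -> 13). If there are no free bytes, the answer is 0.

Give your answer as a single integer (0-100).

Answer: 4

Derivation:
Op 1: a = malloc(8) -> a = 0; heap: [0-7 ALLOC][8-41 FREE]
Op 2: b = malloc(1) -> b = 8; heap: [0-7 ALLOC][8-8 ALLOC][9-41 FREE]
Op 3: b = realloc(b, 1) -> b = 8; heap: [0-7 ALLOC][8-8 ALLOC][9-41 FREE]
Op 4: free(a) -> (freed a); heap: [0-7 FREE][8-8 ALLOC][9-41 FREE]
Op 5: b = realloc(b, 6) -> b = 8; heap: [0-7 FREE][8-13 ALLOC][14-41 FREE]
Op 6: c = malloc(13) -> c = 14; heap: [0-7 FREE][8-13 ALLOC][14-26 ALLOC][27-41 FREE]
Op 7: free(b) -> (freed b); heap: [0-13 FREE][14-26 ALLOC][27-41 FREE]
Op 8: c = realloc(c, 2) -> c = 14; heap: [0-13 FREE][14-15 ALLOC][16-41 FREE]
Op 9: d = malloc(13) -> d = 0; heap: [0-12 ALLOC][13-13 FREE][14-15 ALLOC][16-41 FREE]
Op 10: c = realloc(c, 5) -> c = 14; heap: [0-12 ALLOC][13-13 FREE][14-18 ALLOC][19-41 FREE]
Free blocks: [1 23] total_free=24 largest=23 -> 100*(24-23)/24 = 100/24 ≈ 4.167 -> rounds to 4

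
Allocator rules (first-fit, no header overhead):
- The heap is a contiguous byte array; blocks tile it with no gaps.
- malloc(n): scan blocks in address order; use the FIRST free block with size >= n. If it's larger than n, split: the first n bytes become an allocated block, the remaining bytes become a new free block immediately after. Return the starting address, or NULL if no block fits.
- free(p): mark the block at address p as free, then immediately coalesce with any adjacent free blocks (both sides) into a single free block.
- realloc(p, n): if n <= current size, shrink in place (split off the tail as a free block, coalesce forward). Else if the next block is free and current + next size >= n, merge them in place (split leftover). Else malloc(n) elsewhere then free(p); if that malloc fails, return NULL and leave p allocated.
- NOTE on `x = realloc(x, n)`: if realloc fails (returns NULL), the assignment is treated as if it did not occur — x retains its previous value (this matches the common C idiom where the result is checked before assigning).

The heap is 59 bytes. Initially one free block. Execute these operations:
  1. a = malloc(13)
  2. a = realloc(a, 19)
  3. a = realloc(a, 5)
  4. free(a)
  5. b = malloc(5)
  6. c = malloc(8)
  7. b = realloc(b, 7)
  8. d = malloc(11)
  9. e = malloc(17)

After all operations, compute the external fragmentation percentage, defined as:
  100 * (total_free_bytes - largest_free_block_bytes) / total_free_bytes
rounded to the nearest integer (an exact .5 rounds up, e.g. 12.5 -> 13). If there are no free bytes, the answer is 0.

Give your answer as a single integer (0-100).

Answer: 31

Derivation:
Op 1: a = malloc(13) -> a = 0; heap: [0-12 ALLOC][13-58 FREE]
Op 2: a = realloc(a, 19) -> a = 0; heap: [0-18 ALLOC][19-58 FREE]
Op 3: a = realloc(a, 5) -> a = 0; heap: [0-4 ALLOC][5-58 FREE]
Op 4: free(a) -> (freed a); heap: [0-58 FREE]
Op 5: b = malloc(5) -> b = 0; heap: [0-4 ALLOC][5-58 FREE]
Op 6: c = malloc(8) -> c = 5; heap: [0-4 ALLOC][5-12 ALLOC][13-58 FREE]
Op 7: b = realloc(b, 7) -> b = 13; heap: [0-4 FREE][5-12 ALLOC][13-19 ALLOC][20-58 FREE]
Op 8: d = malloc(11) -> d = 20; heap: [0-4 FREE][5-12 ALLOC][13-19 ALLOC][20-30 ALLOC][31-58 FREE]
Op 9: e = malloc(17) -> e = 31; heap: [0-4 FREE][5-12 ALLOC][13-19 ALLOC][20-30 ALLOC][31-47 ALLOC][48-58 FREE]
Free blocks: [5 11] total_free=16 largest=11 -> 100*(16-11)/16 = 500/16 = 31.25 -> rounds to 31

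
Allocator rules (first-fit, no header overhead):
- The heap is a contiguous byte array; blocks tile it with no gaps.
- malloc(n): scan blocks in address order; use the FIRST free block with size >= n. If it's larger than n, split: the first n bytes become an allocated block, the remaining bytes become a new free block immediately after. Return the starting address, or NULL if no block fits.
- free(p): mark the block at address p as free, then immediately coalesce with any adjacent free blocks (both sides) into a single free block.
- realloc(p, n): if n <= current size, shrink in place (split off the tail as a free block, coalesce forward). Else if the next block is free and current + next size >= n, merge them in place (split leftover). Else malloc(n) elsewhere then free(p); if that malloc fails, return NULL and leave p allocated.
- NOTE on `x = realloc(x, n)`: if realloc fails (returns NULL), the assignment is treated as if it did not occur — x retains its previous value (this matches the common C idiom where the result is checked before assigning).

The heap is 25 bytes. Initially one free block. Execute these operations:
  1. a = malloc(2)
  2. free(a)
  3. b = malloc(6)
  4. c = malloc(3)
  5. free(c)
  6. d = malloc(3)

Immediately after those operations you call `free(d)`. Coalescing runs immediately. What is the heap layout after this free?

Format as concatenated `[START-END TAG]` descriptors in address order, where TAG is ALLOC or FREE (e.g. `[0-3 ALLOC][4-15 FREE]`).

Answer: [0-5 ALLOC][6-24 FREE]

Derivation:
Op 1: a = malloc(2) -> a = 0; heap: [0-1 ALLOC][2-24 FREE]
Op 2: free(a) -> (freed a); heap: [0-24 FREE]
Op 3: b = malloc(6) -> b = 0; heap: [0-5 ALLOC][6-24 FREE]
Op 4: c = malloc(3) -> c = 6; heap: [0-5 ALLOC][6-8 ALLOC][9-24 FREE]
Op 5: free(c) -> (freed c); heap: [0-5 ALLOC][6-24 FREE]
Op 6: d = malloc(3) -> d = 6; heap: [0-5 ALLOC][6-8 ALLOC][9-24 FREE]
free(d): d = 6 -> block [6-8 ALLOC]; mark free, coalesce with adjacent free neighbors -> [0-5 ALLOC][6-24 FREE]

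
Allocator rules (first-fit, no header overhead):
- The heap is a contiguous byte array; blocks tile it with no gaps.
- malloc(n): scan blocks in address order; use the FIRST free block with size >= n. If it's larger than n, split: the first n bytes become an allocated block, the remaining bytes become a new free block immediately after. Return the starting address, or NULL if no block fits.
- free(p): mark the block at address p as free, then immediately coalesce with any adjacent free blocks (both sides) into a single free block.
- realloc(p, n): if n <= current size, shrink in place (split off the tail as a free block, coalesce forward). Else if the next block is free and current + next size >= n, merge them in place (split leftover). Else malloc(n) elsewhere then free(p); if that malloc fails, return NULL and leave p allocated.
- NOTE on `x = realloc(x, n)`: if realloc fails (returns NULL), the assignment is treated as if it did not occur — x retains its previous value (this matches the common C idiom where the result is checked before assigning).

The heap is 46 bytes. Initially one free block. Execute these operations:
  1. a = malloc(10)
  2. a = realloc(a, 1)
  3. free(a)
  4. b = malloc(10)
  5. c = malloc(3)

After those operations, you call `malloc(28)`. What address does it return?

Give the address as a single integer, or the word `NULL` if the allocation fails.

Answer: 13

Derivation:
Op 1: a = malloc(10) -> a = 0; heap: [0-9 ALLOC][10-45 FREE]
Op 2: a = realloc(a, 1) -> a = 0; heap: [0-0 ALLOC][1-45 FREE]
Op 3: free(a) -> (freed a); heap: [0-45 FREE]
Op 4: b = malloc(10) -> b = 0; heap: [0-9 ALLOC][10-45 FREE]
Op 5: c = malloc(3) -> c = 10; heap: [0-9 ALLOC][10-12 ALLOC][13-45 FREE]
malloc(28): first-fit scan over [0-9 ALLOC][10-12 ALLOC][13-45 FREE] -> 13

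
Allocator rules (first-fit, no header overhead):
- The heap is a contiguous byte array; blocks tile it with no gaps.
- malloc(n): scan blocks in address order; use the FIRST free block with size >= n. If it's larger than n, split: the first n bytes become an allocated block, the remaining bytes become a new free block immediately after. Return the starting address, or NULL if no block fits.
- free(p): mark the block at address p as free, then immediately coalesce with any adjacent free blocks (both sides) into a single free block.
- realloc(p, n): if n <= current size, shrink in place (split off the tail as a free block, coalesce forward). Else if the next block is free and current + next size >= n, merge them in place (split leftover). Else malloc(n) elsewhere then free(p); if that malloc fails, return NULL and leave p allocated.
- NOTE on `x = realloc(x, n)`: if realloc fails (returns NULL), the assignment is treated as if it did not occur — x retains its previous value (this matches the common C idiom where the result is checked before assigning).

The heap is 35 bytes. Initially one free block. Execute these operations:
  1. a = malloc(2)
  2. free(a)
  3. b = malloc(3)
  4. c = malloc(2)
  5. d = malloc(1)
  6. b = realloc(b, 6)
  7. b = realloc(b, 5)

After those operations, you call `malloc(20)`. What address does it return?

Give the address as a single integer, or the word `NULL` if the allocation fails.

Answer: 11

Derivation:
Op 1: a = malloc(2) -> a = 0; heap: [0-1 ALLOC][2-34 FREE]
Op 2: free(a) -> (freed a); heap: [0-34 FREE]
Op 3: b = malloc(3) -> b = 0; heap: [0-2 ALLOC][3-34 FREE]
Op 4: c = malloc(2) -> c = 3; heap: [0-2 ALLOC][3-4 ALLOC][5-34 FREE]
Op 5: d = malloc(1) -> d = 5; heap: [0-2 ALLOC][3-4 ALLOC][5-5 ALLOC][6-34 FREE]
Op 6: b = realloc(b, 6) -> b = 6; heap: [0-2 FREE][3-4 ALLOC][5-5 ALLOC][6-11 ALLOC][12-34 FREE]
Op 7: b = realloc(b, 5) -> b = 6; heap: [0-2 FREE][3-4 ALLOC][5-5 ALLOC][6-10 ALLOC][11-34 FREE]
malloc(20): first-fit scan over [0-2 FREE][3-4 ALLOC][5-5 ALLOC][6-10 ALLOC][11-34 FREE] -> 11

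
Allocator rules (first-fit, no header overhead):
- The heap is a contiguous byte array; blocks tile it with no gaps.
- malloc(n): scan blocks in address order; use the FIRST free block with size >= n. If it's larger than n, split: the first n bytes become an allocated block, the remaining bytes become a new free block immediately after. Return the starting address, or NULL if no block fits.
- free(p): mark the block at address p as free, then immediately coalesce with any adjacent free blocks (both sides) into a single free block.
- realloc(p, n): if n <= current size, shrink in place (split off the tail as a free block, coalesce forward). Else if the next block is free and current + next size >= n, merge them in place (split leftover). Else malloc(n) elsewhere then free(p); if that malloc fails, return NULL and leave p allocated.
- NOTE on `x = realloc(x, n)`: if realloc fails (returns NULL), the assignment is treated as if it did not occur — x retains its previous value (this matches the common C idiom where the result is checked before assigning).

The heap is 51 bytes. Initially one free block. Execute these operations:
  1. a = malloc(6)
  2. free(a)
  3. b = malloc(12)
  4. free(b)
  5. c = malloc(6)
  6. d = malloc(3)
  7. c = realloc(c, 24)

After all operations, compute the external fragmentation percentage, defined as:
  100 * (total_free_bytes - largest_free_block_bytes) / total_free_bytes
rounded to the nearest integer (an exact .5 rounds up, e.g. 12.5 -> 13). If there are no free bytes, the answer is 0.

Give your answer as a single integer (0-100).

Answer: 25

Derivation:
Op 1: a = malloc(6) -> a = 0; heap: [0-5 ALLOC][6-50 FREE]
Op 2: free(a) -> (freed a); heap: [0-50 FREE]
Op 3: b = malloc(12) -> b = 0; heap: [0-11 ALLOC][12-50 FREE]
Op 4: free(b) -> (freed b); heap: [0-50 FREE]
Op 5: c = malloc(6) -> c = 0; heap: [0-5 ALLOC][6-50 FREE]
Op 6: d = malloc(3) -> d = 6; heap: [0-5 ALLOC][6-8 ALLOC][9-50 FREE]
Op 7: c = realloc(c, 24) -> c = 9; heap: [0-5 FREE][6-8 ALLOC][9-32 ALLOC][33-50 FREE]
Free blocks: [6 18] total_free=24 largest=18 -> 100*(24-18)/24 = 600/24 = 25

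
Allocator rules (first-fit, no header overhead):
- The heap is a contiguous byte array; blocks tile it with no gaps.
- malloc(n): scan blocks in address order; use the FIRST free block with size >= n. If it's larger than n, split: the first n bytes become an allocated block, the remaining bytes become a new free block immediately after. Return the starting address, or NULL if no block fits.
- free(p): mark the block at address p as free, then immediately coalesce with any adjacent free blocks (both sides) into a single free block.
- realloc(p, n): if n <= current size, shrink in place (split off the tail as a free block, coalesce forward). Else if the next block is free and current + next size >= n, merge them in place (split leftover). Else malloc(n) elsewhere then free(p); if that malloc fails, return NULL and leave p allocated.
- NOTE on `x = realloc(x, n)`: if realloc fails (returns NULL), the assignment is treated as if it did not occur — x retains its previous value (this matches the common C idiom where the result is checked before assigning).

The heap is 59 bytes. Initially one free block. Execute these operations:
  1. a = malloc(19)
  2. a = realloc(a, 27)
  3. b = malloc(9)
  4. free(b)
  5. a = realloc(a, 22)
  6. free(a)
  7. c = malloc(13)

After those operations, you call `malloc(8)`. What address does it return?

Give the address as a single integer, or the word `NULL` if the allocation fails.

Answer: 13

Derivation:
Op 1: a = malloc(19) -> a = 0; heap: [0-18 ALLOC][19-58 FREE]
Op 2: a = realloc(a, 27) -> a = 0; heap: [0-26 ALLOC][27-58 FREE]
Op 3: b = malloc(9) -> b = 27; heap: [0-26 ALLOC][27-35 ALLOC][36-58 FREE]
Op 4: free(b) -> (freed b); heap: [0-26 ALLOC][27-58 FREE]
Op 5: a = realloc(a, 22) -> a = 0; heap: [0-21 ALLOC][22-58 FREE]
Op 6: free(a) -> (freed a); heap: [0-58 FREE]
Op 7: c = malloc(13) -> c = 0; heap: [0-12 ALLOC][13-58 FREE]
malloc(8): first-fit scan over [0-12 ALLOC][13-58 FREE] -> 13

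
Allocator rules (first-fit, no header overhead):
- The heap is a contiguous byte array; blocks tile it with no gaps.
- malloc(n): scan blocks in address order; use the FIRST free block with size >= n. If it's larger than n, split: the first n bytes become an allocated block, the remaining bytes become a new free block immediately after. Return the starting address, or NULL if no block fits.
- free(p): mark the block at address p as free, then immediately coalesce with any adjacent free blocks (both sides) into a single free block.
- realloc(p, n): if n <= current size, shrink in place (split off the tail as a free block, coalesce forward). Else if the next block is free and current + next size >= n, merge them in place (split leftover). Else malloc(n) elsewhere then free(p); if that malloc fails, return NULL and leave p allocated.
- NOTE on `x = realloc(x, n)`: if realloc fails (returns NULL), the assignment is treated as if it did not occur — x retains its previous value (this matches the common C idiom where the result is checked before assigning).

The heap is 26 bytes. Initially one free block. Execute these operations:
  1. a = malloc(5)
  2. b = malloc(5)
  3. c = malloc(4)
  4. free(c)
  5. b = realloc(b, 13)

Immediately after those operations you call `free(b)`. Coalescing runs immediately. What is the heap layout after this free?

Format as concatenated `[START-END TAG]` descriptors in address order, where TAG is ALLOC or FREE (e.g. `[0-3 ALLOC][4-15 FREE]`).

Answer: [0-4 ALLOC][5-25 FREE]

Derivation:
Op 1: a = malloc(5) -> a = 0; heap: [0-4 ALLOC][5-25 FREE]
Op 2: b = malloc(5) -> b = 5; heap: [0-4 ALLOC][5-9 ALLOC][10-25 FREE]
Op 3: c = malloc(4) -> c = 10; heap: [0-4 ALLOC][5-9 ALLOC][10-13 ALLOC][14-25 FREE]
Op 4: free(c) -> (freed c); heap: [0-4 ALLOC][5-9 ALLOC][10-25 FREE]
Op 5: b = realloc(b, 13) -> b = 5; heap: [0-4 ALLOC][5-17 ALLOC][18-25 FREE]
free(b): b = 5 -> block [5-17 ALLOC]; mark free, coalesce with adjacent free neighbors -> [0-4 ALLOC][5-25 FREE]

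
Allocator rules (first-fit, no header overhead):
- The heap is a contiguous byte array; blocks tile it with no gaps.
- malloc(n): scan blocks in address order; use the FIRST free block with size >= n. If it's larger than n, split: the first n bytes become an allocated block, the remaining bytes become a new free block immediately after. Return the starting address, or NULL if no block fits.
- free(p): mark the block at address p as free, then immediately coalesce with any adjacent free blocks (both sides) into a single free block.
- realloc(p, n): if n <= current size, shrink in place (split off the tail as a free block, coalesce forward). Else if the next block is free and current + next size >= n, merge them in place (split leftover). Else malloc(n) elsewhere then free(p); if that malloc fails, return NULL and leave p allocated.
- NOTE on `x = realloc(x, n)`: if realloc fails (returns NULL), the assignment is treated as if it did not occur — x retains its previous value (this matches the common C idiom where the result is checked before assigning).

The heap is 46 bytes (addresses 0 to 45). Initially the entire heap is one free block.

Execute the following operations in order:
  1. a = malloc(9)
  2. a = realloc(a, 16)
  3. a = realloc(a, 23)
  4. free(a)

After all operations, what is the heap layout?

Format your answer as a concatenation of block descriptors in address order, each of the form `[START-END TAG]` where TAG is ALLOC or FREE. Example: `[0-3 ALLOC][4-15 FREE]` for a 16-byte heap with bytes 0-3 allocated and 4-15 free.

Op 1: a = malloc(9) -> a = 0; heap: [0-8 ALLOC][9-45 FREE]
Op 2: a = realloc(a, 16) -> a = 0; heap: [0-15 ALLOC][16-45 FREE]
Op 3: a = realloc(a, 23) -> a = 0; heap: [0-22 ALLOC][23-45 FREE]
Op 4: free(a) -> (freed a); heap: [0-45 FREE]

Answer: [0-45 FREE]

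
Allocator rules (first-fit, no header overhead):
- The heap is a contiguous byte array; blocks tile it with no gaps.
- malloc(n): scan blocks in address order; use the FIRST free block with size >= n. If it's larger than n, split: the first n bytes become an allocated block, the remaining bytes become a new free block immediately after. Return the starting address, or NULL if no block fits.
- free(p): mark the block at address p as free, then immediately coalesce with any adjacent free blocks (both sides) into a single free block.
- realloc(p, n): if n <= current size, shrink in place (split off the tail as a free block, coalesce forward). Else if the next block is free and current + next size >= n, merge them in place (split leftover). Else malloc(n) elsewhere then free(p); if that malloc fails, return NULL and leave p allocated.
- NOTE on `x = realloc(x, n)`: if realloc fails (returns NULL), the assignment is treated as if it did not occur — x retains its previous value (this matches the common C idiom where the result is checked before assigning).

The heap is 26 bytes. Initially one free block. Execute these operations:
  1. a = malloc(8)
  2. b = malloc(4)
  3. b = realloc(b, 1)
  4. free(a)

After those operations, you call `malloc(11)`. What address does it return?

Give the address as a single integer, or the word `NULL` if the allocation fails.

Answer: 9

Derivation:
Op 1: a = malloc(8) -> a = 0; heap: [0-7 ALLOC][8-25 FREE]
Op 2: b = malloc(4) -> b = 8; heap: [0-7 ALLOC][8-11 ALLOC][12-25 FREE]
Op 3: b = realloc(b, 1) -> b = 8; heap: [0-7 ALLOC][8-8 ALLOC][9-25 FREE]
Op 4: free(a) -> (freed a); heap: [0-7 FREE][8-8 ALLOC][9-25 FREE]
malloc(11): first-fit scan over [0-7 FREE][8-8 ALLOC][9-25 FREE] -> 9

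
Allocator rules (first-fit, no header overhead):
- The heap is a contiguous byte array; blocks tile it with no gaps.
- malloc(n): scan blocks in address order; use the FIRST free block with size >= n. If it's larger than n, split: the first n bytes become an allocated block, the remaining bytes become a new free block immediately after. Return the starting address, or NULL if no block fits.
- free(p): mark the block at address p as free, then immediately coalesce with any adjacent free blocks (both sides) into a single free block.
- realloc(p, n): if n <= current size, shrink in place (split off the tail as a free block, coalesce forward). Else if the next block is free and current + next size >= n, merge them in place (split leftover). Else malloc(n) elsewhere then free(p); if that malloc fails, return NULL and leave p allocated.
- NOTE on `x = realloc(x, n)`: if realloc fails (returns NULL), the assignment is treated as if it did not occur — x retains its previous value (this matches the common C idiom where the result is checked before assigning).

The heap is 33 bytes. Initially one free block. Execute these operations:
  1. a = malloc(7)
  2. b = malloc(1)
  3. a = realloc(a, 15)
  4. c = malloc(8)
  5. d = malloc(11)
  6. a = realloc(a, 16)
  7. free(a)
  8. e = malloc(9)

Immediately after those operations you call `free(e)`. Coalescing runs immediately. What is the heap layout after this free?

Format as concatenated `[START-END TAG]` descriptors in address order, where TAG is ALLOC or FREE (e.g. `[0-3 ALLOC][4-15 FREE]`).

Op 1: a = malloc(7) -> a = 0; heap: [0-6 ALLOC][7-32 FREE]
Op 2: b = malloc(1) -> b = 7; heap: [0-6 ALLOC][7-7 ALLOC][8-32 FREE]
Op 3: a = realloc(a, 15) -> a = 8; heap: [0-6 FREE][7-7 ALLOC][8-22 ALLOC][23-32 FREE]
Op 4: c = malloc(8) -> c = 23; heap: [0-6 FREE][7-7 ALLOC][8-22 ALLOC][23-30 ALLOC][31-32 FREE]
Op 5: d = malloc(11) -> d = NULL; heap: [0-6 FREE][7-7 ALLOC][8-22 ALLOC][23-30 ALLOC][31-32 FREE]
Op 6: a = realloc(a, 16) -> NULL (a unchanged); heap: [0-6 FREE][7-7 ALLOC][8-22 ALLOC][23-30 ALLOC][31-32 FREE]
Op 7: free(a) -> (freed a); heap: [0-6 FREE][7-7 ALLOC][8-22 FREE][23-30 ALLOC][31-32 FREE]
Op 8: e = malloc(9) -> e = 8; heap: [0-6 FREE][7-7 ALLOC][8-16 ALLOC][17-22 FREE][23-30 ALLOC][31-32 FREE]
free(e): e = 8 -> block [8-16 ALLOC]; mark free, coalesce with adjacent free neighbors -> [0-6 FREE][7-7 ALLOC][8-22 FREE][23-30 ALLOC][31-32 FREE]

Answer: [0-6 FREE][7-7 ALLOC][8-22 FREE][23-30 ALLOC][31-32 FREE]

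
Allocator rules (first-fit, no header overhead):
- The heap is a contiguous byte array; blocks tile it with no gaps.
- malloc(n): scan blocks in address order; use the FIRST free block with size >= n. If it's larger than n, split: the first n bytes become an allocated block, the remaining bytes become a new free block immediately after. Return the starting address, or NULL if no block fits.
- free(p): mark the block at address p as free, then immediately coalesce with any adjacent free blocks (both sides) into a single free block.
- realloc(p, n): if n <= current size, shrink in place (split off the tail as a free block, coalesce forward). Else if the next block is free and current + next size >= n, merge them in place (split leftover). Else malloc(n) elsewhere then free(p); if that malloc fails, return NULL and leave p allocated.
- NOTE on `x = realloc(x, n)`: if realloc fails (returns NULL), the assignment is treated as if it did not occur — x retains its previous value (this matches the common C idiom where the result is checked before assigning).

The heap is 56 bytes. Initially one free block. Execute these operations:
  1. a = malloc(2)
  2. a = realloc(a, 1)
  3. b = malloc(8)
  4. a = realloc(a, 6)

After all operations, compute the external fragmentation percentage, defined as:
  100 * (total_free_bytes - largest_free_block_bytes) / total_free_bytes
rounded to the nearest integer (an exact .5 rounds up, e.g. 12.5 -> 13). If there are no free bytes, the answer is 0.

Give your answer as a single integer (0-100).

Op 1: a = malloc(2) -> a = 0; heap: [0-1 ALLOC][2-55 FREE]
Op 2: a = realloc(a, 1) -> a = 0; heap: [0-0 ALLOC][1-55 FREE]
Op 3: b = malloc(8) -> b = 1; heap: [0-0 ALLOC][1-8 ALLOC][9-55 FREE]
Op 4: a = realloc(a, 6) -> a = 9; heap: [0-0 FREE][1-8 ALLOC][9-14 ALLOC][15-55 FREE]
Free blocks: [1 41] total_free=42 largest=41 -> 100*(42-41)/42 = 100/42 ≈ 2.381 -> rounds to 2

Answer: 2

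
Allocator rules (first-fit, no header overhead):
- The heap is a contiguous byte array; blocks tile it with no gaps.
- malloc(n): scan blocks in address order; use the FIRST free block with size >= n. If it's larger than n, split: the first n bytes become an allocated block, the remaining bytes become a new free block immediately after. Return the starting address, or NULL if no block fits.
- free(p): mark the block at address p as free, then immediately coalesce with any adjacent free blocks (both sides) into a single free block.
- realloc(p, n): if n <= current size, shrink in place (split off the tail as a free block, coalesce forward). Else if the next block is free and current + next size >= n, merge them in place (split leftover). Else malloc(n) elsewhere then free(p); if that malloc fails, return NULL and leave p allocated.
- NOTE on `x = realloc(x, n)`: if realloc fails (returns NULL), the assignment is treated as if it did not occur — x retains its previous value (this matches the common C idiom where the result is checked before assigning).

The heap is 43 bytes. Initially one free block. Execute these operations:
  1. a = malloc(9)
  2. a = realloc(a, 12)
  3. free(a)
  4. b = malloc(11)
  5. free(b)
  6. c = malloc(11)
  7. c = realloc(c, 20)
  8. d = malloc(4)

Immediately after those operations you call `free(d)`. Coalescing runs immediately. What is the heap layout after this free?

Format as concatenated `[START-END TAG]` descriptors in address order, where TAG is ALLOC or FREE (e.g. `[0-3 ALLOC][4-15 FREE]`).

Answer: [0-19 ALLOC][20-42 FREE]

Derivation:
Op 1: a = malloc(9) -> a = 0; heap: [0-8 ALLOC][9-42 FREE]
Op 2: a = realloc(a, 12) -> a = 0; heap: [0-11 ALLOC][12-42 FREE]
Op 3: free(a) -> (freed a); heap: [0-42 FREE]
Op 4: b = malloc(11) -> b = 0; heap: [0-10 ALLOC][11-42 FREE]
Op 5: free(b) -> (freed b); heap: [0-42 FREE]
Op 6: c = malloc(11) -> c = 0; heap: [0-10 ALLOC][11-42 FREE]
Op 7: c = realloc(c, 20) -> c = 0; heap: [0-19 ALLOC][20-42 FREE]
Op 8: d = malloc(4) -> d = 20; heap: [0-19 ALLOC][20-23 ALLOC][24-42 FREE]
free(d): d = 20 -> block [20-23 ALLOC]; mark free, coalesce with adjacent free neighbors -> [0-19 ALLOC][20-42 FREE]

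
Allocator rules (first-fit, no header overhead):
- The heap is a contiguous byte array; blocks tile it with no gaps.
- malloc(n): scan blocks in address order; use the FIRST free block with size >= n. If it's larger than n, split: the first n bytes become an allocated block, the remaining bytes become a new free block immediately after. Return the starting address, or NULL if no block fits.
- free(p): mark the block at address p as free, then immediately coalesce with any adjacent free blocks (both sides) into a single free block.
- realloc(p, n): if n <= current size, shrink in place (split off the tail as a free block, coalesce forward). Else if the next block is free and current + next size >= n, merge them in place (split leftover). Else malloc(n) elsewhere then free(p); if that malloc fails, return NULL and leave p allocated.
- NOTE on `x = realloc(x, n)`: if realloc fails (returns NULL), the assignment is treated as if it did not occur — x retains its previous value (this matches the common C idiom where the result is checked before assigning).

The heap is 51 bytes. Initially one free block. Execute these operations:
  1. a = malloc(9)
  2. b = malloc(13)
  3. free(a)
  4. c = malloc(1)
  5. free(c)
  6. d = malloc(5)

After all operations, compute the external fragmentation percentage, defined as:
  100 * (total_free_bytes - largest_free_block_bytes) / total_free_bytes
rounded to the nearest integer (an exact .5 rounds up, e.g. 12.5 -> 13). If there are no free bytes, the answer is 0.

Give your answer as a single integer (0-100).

Answer: 12

Derivation:
Op 1: a = malloc(9) -> a = 0; heap: [0-8 ALLOC][9-50 FREE]
Op 2: b = malloc(13) -> b = 9; heap: [0-8 ALLOC][9-21 ALLOC][22-50 FREE]
Op 3: free(a) -> (freed a); heap: [0-8 FREE][9-21 ALLOC][22-50 FREE]
Op 4: c = malloc(1) -> c = 0; heap: [0-0 ALLOC][1-8 FREE][9-21 ALLOC][22-50 FREE]
Op 5: free(c) -> (freed c); heap: [0-8 FREE][9-21 ALLOC][22-50 FREE]
Op 6: d = malloc(5) -> d = 0; heap: [0-4 ALLOC][5-8 FREE][9-21 ALLOC][22-50 FREE]
Free blocks: [4 29] total_free=33 largest=29 -> 100*(33-29)/33 = 400/33 ≈ 12.121 -> rounds to 12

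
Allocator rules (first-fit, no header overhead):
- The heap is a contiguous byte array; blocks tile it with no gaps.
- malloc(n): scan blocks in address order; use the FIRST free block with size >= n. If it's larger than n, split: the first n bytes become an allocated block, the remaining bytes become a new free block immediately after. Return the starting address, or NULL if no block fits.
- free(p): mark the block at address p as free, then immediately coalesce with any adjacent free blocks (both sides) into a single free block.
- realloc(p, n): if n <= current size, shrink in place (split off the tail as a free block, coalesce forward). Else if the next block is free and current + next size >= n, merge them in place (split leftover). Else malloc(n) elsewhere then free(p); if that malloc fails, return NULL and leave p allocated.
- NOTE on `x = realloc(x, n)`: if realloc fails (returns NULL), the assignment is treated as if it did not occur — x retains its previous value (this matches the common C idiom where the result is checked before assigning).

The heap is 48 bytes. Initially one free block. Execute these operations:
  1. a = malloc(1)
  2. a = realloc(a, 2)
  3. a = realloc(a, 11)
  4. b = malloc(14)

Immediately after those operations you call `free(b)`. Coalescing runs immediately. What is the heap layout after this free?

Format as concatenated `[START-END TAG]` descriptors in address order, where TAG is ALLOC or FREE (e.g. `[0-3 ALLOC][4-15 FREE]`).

Op 1: a = malloc(1) -> a = 0; heap: [0-0 ALLOC][1-47 FREE]
Op 2: a = realloc(a, 2) -> a = 0; heap: [0-1 ALLOC][2-47 FREE]
Op 3: a = realloc(a, 11) -> a = 0; heap: [0-10 ALLOC][11-47 FREE]
Op 4: b = malloc(14) -> b = 11; heap: [0-10 ALLOC][11-24 ALLOC][25-47 FREE]
free(b): b = 11 -> block [11-24 ALLOC]; mark free, coalesce with adjacent free neighbors -> [0-10 ALLOC][11-47 FREE]

Answer: [0-10 ALLOC][11-47 FREE]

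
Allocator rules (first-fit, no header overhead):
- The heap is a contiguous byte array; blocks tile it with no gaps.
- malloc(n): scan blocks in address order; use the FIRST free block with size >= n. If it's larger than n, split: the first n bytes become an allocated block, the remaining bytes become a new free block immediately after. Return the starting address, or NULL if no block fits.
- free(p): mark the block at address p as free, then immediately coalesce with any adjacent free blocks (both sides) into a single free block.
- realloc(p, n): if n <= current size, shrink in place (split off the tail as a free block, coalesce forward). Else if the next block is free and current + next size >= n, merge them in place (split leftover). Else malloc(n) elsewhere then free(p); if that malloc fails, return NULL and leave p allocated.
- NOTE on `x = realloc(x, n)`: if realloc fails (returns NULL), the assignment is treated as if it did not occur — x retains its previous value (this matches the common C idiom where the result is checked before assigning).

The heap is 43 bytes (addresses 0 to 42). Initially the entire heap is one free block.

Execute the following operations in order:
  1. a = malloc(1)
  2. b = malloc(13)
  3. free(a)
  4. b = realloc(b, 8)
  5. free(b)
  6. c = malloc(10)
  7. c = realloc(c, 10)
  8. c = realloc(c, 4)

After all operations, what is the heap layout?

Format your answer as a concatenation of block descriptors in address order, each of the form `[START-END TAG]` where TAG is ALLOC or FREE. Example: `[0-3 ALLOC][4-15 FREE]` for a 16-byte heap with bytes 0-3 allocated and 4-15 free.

Op 1: a = malloc(1) -> a = 0; heap: [0-0 ALLOC][1-42 FREE]
Op 2: b = malloc(13) -> b = 1; heap: [0-0 ALLOC][1-13 ALLOC][14-42 FREE]
Op 3: free(a) -> (freed a); heap: [0-0 FREE][1-13 ALLOC][14-42 FREE]
Op 4: b = realloc(b, 8) -> b = 1; heap: [0-0 FREE][1-8 ALLOC][9-42 FREE]
Op 5: free(b) -> (freed b); heap: [0-42 FREE]
Op 6: c = malloc(10) -> c = 0; heap: [0-9 ALLOC][10-42 FREE]
Op 7: c = realloc(c, 10) -> c = 0; heap: [0-9 ALLOC][10-42 FREE]
Op 8: c = realloc(c, 4) -> c = 0; heap: [0-3 ALLOC][4-42 FREE]

Answer: [0-3 ALLOC][4-42 FREE]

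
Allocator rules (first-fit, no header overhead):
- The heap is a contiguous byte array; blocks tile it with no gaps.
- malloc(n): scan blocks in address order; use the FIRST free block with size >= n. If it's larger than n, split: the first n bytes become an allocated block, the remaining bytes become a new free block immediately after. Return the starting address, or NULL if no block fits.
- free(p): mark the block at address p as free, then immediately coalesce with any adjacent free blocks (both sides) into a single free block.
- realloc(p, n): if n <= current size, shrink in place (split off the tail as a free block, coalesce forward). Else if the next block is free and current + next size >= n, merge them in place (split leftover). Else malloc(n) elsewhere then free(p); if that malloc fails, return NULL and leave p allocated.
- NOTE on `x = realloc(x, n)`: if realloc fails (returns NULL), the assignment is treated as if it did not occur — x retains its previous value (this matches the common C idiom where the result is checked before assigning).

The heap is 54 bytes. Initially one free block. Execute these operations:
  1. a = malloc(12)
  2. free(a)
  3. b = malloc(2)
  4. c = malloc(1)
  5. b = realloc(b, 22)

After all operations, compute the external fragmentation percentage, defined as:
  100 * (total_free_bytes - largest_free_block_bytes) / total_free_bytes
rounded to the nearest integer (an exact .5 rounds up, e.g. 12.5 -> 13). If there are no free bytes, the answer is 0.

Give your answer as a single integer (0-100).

Op 1: a = malloc(12) -> a = 0; heap: [0-11 ALLOC][12-53 FREE]
Op 2: free(a) -> (freed a); heap: [0-53 FREE]
Op 3: b = malloc(2) -> b = 0; heap: [0-1 ALLOC][2-53 FREE]
Op 4: c = malloc(1) -> c = 2; heap: [0-1 ALLOC][2-2 ALLOC][3-53 FREE]
Op 5: b = realloc(b, 22) -> b = 3; heap: [0-1 FREE][2-2 ALLOC][3-24 ALLOC][25-53 FREE]
Free blocks: [2 29] total_free=31 largest=29 -> 100*(31-29)/31 = 200/31 ≈ 6.452 -> rounds to 6

Answer: 6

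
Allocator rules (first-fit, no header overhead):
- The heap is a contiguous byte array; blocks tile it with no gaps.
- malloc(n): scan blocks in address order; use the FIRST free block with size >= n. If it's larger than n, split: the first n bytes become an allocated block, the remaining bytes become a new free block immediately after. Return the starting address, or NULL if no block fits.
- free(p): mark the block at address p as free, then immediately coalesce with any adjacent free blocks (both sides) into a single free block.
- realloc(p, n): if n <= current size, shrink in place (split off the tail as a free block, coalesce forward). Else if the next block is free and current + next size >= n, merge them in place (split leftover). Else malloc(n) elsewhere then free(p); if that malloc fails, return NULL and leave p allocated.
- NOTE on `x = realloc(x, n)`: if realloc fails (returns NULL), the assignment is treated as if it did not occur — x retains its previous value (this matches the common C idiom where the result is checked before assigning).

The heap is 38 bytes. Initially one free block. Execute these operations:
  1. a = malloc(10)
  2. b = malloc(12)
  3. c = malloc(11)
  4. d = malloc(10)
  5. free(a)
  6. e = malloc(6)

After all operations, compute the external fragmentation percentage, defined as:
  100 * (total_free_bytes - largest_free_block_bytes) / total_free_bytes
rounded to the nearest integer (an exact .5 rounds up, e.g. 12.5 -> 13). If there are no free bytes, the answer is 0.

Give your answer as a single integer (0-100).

Op 1: a = malloc(10) -> a = 0; heap: [0-9 ALLOC][10-37 FREE]
Op 2: b = malloc(12) -> b = 10; heap: [0-9 ALLOC][10-21 ALLOC][22-37 FREE]
Op 3: c = malloc(11) -> c = 22; heap: [0-9 ALLOC][10-21 ALLOC][22-32 ALLOC][33-37 FREE]
Op 4: d = malloc(10) -> d = NULL; heap: [0-9 ALLOC][10-21 ALLOC][22-32 ALLOC][33-37 FREE]
Op 5: free(a) -> (freed a); heap: [0-9 FREE][10-21 ALLOC][22-32 ALLOC][33-37 FREE]
Op 6: e = malloc(6) -> e = 0; heap: [0-5 ALLOC][6-9 FREE][10-21 ALLOC][22-32 ALLOC][33-37 FREE]
Free blocks: [4 5] total_free=9 largest=5 -> 100*(9-5)/9 = 400/9 ≈ 44.444 -> rounds to 44

Answer: 44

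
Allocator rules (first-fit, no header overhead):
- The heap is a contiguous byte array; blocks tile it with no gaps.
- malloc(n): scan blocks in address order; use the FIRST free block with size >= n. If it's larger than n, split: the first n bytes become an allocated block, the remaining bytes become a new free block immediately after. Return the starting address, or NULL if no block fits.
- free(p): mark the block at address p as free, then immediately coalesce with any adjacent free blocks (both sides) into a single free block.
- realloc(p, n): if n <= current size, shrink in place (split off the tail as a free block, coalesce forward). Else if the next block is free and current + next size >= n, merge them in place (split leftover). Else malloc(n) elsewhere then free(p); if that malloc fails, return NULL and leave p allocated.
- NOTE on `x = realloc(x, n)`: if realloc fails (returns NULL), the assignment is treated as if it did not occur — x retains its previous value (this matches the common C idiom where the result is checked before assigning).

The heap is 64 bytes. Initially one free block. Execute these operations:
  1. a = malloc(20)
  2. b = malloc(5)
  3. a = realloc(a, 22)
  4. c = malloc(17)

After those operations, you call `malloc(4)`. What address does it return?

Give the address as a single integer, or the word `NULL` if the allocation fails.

Op 1: a = malloc(20) -> a = 0; heap: [0-19 ALLOC][20-63 FREE]
Op 2: b = malloc(5) -> b = 20; heap: [0-19 ALLOC][20-24 ALLOC][25-63 FREE]
Op 3: a = realloc(a, 22) -> a = 25; heap: [0-19 FREE][20-24 ALLOC][25-46 ALLOC][47-63 FREE]
Op 4: c = malloc(17) -> c = 0; heap: [0-16 ALLOC][17-19 FREE][20-24 ALLOC][25-46 ALLOC][47-63 FREE]
malloc(4): first-fit scan over [0-16 ALLOC][17-19 FREE][20-24 ALLOC][25-46 ALLOC][47-63 FREE] -> 47

Answer: 47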